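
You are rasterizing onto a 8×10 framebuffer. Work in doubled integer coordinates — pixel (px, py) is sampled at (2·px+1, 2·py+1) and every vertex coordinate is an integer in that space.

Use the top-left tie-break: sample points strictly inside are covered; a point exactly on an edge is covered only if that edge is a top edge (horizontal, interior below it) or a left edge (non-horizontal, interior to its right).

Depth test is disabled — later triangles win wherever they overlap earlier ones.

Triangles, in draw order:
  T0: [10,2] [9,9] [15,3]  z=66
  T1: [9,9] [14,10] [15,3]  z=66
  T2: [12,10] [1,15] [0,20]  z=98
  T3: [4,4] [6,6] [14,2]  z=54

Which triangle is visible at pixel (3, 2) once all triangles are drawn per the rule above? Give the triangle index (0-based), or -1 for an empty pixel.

T0:
  2·area = 36  (B↔C swapped to make it positive)
  edge (10, 2)→(15, 3): d=(5,1) right/bottom  bias=-1
  edge (15, 3)→(9, 9): d=(-6,6) right/bottom  bias=-1
  edge (9, 9)→(10, 2): d=(1,-7) top-left  bias=+0
    (2,0)@(5, 1): e=[0,72,-36] → ·  [on edge]
    (5,1)@(11, 3): e=[4,24,8] → #
    (6,1)@(13, 3): e=[2,12,22] → #
    (7,1)@(15, 3): e=[0,0,36] → ·  [on edge]
    (5,2)@(11, 5): e=[14,12,10] → #
    (6,2)@(13, 5): e=[12,0,24] → ·  [on edge]
    (5,3)@(11, 7): e=[24,0,12] → ·  [on edge]
    (4,4)@(9, 9): e=[36,0,0] → ·  [on edge]
    (3,5)@(7, 11): e=[48,0,-12] → ·  [on edge]
    (2,6)@(5, 13): e=[60,0,-24] → ·  [on edge]
    (1,7)@(3, 15): e=[72,0,-36] → ·  [on edge]
    (0,8)@(1, 17): e=[84,0,-48] → ·  [on edge]
  covered (3 px):
    · · · · · · · ·
    · · · · · # # ·
    · · · · · # · ·
    · · · · · · · ·
    · · · · · · · ·
    · · · · · · · ·
    · · · · · · · ·
    · · · · · · · ·
    · · · · · · · ·
    · · · · · · · ·
T1:
  2·area = 36  (B↔C swapped to make it positive)
  edge (9, 9)→(15, 3): d=(6,-6) top-left  bias=+0
  edge (15, 3)→(14, 10): d=(-1,7) right/bottom  bias=-1
  edge (14, 10)→(9, 9): d=(-5,-1) top-left  bias=+0
    (7,1)@(15, 3): e=[0,0,36] → ·  [on edge]
    (6,2)@(13, 5): e=[0,12,24] → #  [on edge]
    (7,2)@(15, 5): e=[12,-2,26] → ·
    (5,3)@(11, 7): e=[0,24,12] → #  [on edge]
    (7,3)@(15, 7): e=[24,-4,16] → ·
    (4,4)@(9, 9): e=[0,36,0] → #  [on edge]
    (7,4)@(15, 9): e=[36,-6,6] → ·
    (3,5)@(7, 11): e=[0,48,-12] → ·  [on edge]
    (4,5)@(9, 11): e=[12,34,-10] → ·
    (5,5)@(11, 11): e=[24,20,-8] → ·
    (6,5)@(13, 11): e=[36,6,-6] → ·
    (2,6)@(5, 13): e=[0,60,-24] → ·  [on edge]
    (1,7)@(3, 15): e=[0,72,-36] → ·  [on edge]
    (0,8)@(1, 17): e=[0,84,-48] → ·  [on edge]
    (6,8)@(13, 17): e=[72,0,-36] → ·  [on edge]
  covered (6 px):
    · · · · · · · ·
    · · · · · · · ·
    · · · · · · # ·
    · · · · · # # ·
    · · · · # # # ·
    · · · · · · · ·
    · · · · · · · ·
    · · · · · · · ·
    · · · · · · · ·
    · · · · · · · ·
T2:
  2·area = 50  (B↔C swapped to make it positive)
  edge (12, 10)→(0, 20): d=(-12,10) right/bottom  bias=-1
  edge (0, 20)→(1, 15): d=(1,-5) top-left  bias=+0
  edge (1, 15)→(12, 10): d=(11,-5) top-left  bias=+0
    (1,2)@(3, 5): e=[150,0,-100] → ·  [on edge]
    (3,6)@(7, 13): e=[14,28,8] → #
    (4,6)@(9, 13): e=[-6,38,18] → ·
    (0,7)@(1, 15): e=[50,0,0] → #  [on edge]
    (1,7)@(3, 15): e=[30,10,10] → #
    (2,7)@(5, 15): e=[10,20,20] → #
    (3,7)@(7, 15): e=[-10,30,30] → ·
    (0,8)@(1, 17): e=[26,2,22] → #
    (2,8)@(5, 17): e=[-14,22,42] → ·
    (0,9)@(1, 19): e=[2,4,44] → #
    (1,9)@(3, 19): e=[-18,14,54] → ·
  covered (7 px):
    · · · · · · · ·
    · · · · · · · ·
    · · · · · · · ·
    · · · · · · · ·
    · · · · · · · ·
    · · · · · · · ·
    · · · # · · · ·
    # # # · · · · ·
    # # · · · · · ·
    # · · · · · · ·
T3:
  2·area = 24  (B↔C swapped to make it positive)
  edge (4, 4)→(14, 2): d=(10,-2) top-left  bias=+0
  edge (14, 2)→(6, 6): d=(-8,4) right/bottom  bias=-1
  edge (6, 6)→(4, 4): d=(-2,-2) top-left  bias=+0
    (0,0)@(1, 1): e=[-36,60,0] → ·  [on edge]
    (1,1)@(3, 3): e=[-12,36,0] → ·  [on edge]
    (4,1)@(9, 3): e=[0,12,12] → #  [on edge]
    (5,1)@(11, 3): e=[4,4,16] → #
    (6,1)@(13, 3): e=[8,-4,20] → ·
    (2,2)@(5, 5): e=[12,12,0] → #  [on edge]
    (3,2)@(7, 5): e=[16,4,4] → #
    (4,2)@(9, 5): e=[20,-4,8] → ·
    (5,2)@(11, 5): e=[24,-12,12] → ·
    (2,3)@(5, 7): e=[32,-4,-4] → ·
    (3,3)@(7, 7): e=[36,-12,0] → ·  [on edge]
    (4,4)@(9, 9): e=[60,-36,0] → ·  [on edge]
    (5,5)@(11, 11): e=[84,-60,0] → ·  [on edge]
    (6,6)@(13, 13): e=[108,-84,0] → ·  [on edge]
    (7,7)@(15, 15): e=[132,-108,0] → ·  [on edge]
  covered (4 px):
    · · · · · · · ·
    · · · · # # · ·
    · · # # · · · ·
    · · · · · · · ·
    · · · · · · · ·
    · · · · · · · ·
    · · · · · · · ·
    · · · · · · · ·
    · · · · · · · ·
    · · · · · · · ·

Z-buffer (winner per pixel, '.' = empty):
  . . . . . . . .
  . . . . 3 3 0 .
  . . 3 3 . 0 1 .
  . . . . . 1 1 .
  . . . . 1 1 1 .
  . . . . . . . .
  . . . 2 . . . .
  2 2 2 . . . . .
  2 2 . . . . . .
  2 . . . . . . .

Final: 3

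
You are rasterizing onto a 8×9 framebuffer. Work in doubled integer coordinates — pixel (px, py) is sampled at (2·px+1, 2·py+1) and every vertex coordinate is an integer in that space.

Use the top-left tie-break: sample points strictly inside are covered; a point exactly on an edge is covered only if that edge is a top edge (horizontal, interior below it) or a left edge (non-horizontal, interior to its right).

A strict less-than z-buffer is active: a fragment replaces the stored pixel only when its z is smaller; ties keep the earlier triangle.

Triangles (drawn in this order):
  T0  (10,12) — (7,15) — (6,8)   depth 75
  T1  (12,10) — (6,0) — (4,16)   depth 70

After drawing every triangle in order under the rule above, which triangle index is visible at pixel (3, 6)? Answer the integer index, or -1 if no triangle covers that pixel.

T0:
  2·area = 24
  edge (10, 12)→(7, 15): d=(-3,3) right/bottom  bias=-1
  edge (7, 15)→(6, 8): d=(-1,-7) top-left  bias=+0
  edge (6, 8)→(10, 12): d=(4,4) right/bottom  bias=-1
    (2,0)@(5, 1): e=[48,0,-24] → .  [on edge]
    (0,1)@(1, 3): e=[54,-30,0] → .  [on edge]
    (1,2)@(3, 5): e=[42,-18,0] → .  [on edge]
    (2,3)@(5, 7): e=[30,-6,0] → .  [on edge]
    (7,3)@(15, 7): e=[0,64,-40] → .  [on edge]
    (3,4)@(7, 9): e=[18,6,0] → .  [on edge]
    (6,4)@(13, 9): e=[0,48,-24] → .  [on edge]
    (3,5)@(7, 11): e=[12,4,8] → X
    (4,5)@(9, 11): e=[6,18,0] → .  [on edge]
    (5,5)@(11, 11): e=[0,32,-8] → .  [on edge]
    (3,6)@(7, 13): e=[6,2,16] → X
    (4,6)@(9, 13): e=[0,16,8] → .  [on edge]
    (5,6)@(11, 13): e=[-6,30,0] → .  [on edge]
    (3,7)@(7, 15): e=[0,0,24] → .  [on edge]
    (6,7)@(13, 15): e=[-18,42,0] → .  [on edge]
    (2,8)@(5, 17): e=[0,-16,40] → .  [on edge]
    (7,8)@(15, 17): e=[-30,54,0] → .  [on edge]
  covered (2 px):
    . . . . . . . .
    . . . . . . . .
    . . . . . . . .
    . . . . . . . .
    . . . . . . . .
    . . . X . . . .
    . . . X . . . .
    . . . . . . . .
    . . . . . . . .
T1:
  2·area = 116  (B↔C swapped to make it positive)
  edge (12, 10)→(4, 16): d=(-8,6) right/bottom  bias=-1
  edge (4, 16)→(6, 0): d=(2,-16) top-left  bias=+0
  edge (6, 0)→(12, 10): d=(6,10) right/bottom  bias=-1
    (3,1)@(7, 3): e=[86,22,8] → X
    (4,1)@(9, 3): e=[74,54,-12] → .
    (3,2)@(7, 5): e=[70,26,20] → X
    (4,2)@(9, 5): e=[58,58,0] → .  [on edge]
    (3,3)@(7, 7): e=[54,30,32] → X
    (4,3)@(9, 7): e=[42,62,12] → X
    (5,3)@(11, 7): e=[30,94,-8] → .
    (2,4)@(5, 9): e=[50,2,64] → X
    (5,4)@(11, 9): e=[14,98,4] → X
    (6,4)@(13, 9): e=[2,130,-16] → .
    (2,5)@(5, 11): e=[34,6,76] → X
    (5,5)@(11, 11): e=[-2,102,16] → .
    (7,7)@(15, 15): e=[-58,174,0] → .  [on edge]
  covered (14 px):
    . . . . . . . .
    . . . X . . . .
    . . . X . . . .
    . . . X X . . .
    . . X X X X . .
    . . X X X . . .
    . . X X . . . .
    . . X . . . . .
    . . . . . . . .

Z-buffer (winner per pixel, '.' = empty):
  . . . . . . . .
  . . . 1 . . . .
  . . . 1 . . . .
  . . . 1 1 . . .
  . . 1 1 1 1 . .
  . . 1 1 1 . . .
  . . 1 1 . . . .
  . . 1 . . . . .
  . . . . . . . .

Result: 1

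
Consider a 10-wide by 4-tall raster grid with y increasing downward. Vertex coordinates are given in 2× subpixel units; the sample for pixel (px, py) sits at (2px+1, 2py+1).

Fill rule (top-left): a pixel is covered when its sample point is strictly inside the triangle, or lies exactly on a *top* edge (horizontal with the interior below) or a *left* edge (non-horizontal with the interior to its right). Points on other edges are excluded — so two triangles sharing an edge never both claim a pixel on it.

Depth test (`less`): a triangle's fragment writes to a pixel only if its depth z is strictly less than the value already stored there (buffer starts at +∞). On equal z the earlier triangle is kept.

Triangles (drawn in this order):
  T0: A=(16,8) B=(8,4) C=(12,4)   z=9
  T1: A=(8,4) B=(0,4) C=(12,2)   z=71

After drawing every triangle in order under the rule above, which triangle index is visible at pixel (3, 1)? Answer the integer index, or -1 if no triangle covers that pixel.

T0:
  2·area = 16
  edge (16, 8)→(8, 4): d=(-8,-4) top-left  bias=+0
  edge (8, 4)→(12, 4): d=(4,0) top-left  bias=+0
  edge (12, 4)→(16, 8): d=(4,4) right/bottom  bias=-1
    (4,0)@(9, 1): e=[28,-12,0] → ·  [on edge]
    (5,1)@(11, 3): e=[20,-4,0] → ·  [on edge]
    (5,2)@(11, 5): e=[4,4,8] → █
    (6,2)@(13, 5): e=[12,4,0] → ·  [on edge]
    (5,3)@(11, 7): e=[-12,12,16] → ·
    (7,3)@(15, 7): e=[4,12,0] → ·  [on edge]
  covered (1 px):
    · · · · · · · · · ·
    · · · · · · · · · ·
    · · · · · █ · · · ·
    · · · · · · · · · ·
T1:
  2·area = 16
  edge (8, 4)→(0, 4): d=(-8,0) right/bottom  bias=-1
  edge (0, 4)→(12, 2): d=(12,-2) top-left  bias=+0
  edge (12, 2)→(8, 4): d=(-4,2) right/bottom  bias=-1
    (3,1)@(7, 3): e=[8,2,6] → █
    (4,1)@(9, 3): e=[8,6,2] → █
    (5,1)@(11, 3): e=[8,10,-2] → ·
    (3,2)@(7, 5): e=[-8,26,-2] → ·
    (4,2)@(9, 5): e=[-8,30,-6] → ·
  covered (2 px):
    · · · · · · · · · ·
    · · · █ █ · · · · ·
    · · · · · · · · · ·
    · · · · · · · · · ·

Z-buffer (winner per pixel, '.' = empty):
  . . . . . . . . . .
  . . . 1 1 . . . . .
  . . . . . 0 . . . .
  . . . . . . . . . .

Answer: 1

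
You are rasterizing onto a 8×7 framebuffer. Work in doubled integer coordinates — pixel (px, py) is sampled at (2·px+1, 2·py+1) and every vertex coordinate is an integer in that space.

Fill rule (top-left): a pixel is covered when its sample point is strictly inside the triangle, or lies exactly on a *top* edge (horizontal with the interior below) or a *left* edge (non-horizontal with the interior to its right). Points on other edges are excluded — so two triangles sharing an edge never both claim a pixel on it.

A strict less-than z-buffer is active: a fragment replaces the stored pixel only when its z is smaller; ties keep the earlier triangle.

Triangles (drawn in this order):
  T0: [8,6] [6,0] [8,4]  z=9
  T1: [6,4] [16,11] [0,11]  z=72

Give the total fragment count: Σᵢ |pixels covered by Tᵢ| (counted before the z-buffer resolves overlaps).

T0:
  2·area = 4
  edge (8, 6)→(6, 0): d=(-2,-6) top-left  bias=+0
  edge (6, 0)→(8, 4): d=(2,4) right/bottom  bias=-1
  edge (8, 4)→(8, 6): d=(0,2) right/bottom  bias=-1
    (3,1)@(7, 3): e=[0,2,2] → #  [on edge]
    (4,1)@(9, 3): e=[12,-6,-2] → ·
    (3,2)@(7, 5): e=[-4,6,2] → ·
    (4,4)@(9, 9): e=[0,6,-2] → ·  [on edge]
  covered (1 px):
    · · · · · · · ·
    · · · # · · · ·
    · · · · · · · ·
    · · · · · · · ·
    · · · · · · · ·
    · · · · · · · ·
    · · · · · · · ·
T1:
  2·area = 112
  edge (6, 4)→(16, 11): d=(10,7) right/bottom  bias=-1
  edge (16, 11)→(0, 11): d=(-16,0) right/bottom  bias=-1
  edge (0, 11)→(6, 4): d=(6,-7) top-left  bias=+0
    (3,2)@(7, 5): e=[3,96,13] → #
    (4,2)@(9, 5): e=[-11,96,27] → ·
    (2,3)@(5, 7): e=[37,64,11] → #
    (4,3)@(9, 7): e=[9,64,39] → #
    (5,3)@(11, 7): e=[-5,64,53] → ·
    (1,4)@(3, 9): e=[71,32,9] → #
    (5,4)@(11, 9): e=[15,32,65] → #
    (6,4)@(13, 9): e=[1,32,79] → #
    (7,4)@(15, 9): e=[-13,32,93] → ·
    (0,5)@(1, 11): e=[105,0,7] → ·  [on edge]
    (1,5)@(3, 11): e=[91,0,21] → ·  [on edge]
    (2,5)@(5, 11): e=[77,0,35] → ·  [on edge]
    (3,5)@(7, 11): e=[63,0,49] → ·  [on edge]
    (4,5)@(9, 11): e=[49,0,63] → ·  [on edge]
    (5,5)@(11, 11): e=[35,0,77] → ·  [on edge]
    (6,5)@(13, 11): e=[21,0,91] → ·  [on edge]
    (7,5)@(15, 11): e=[7,0,105] → ·  [on edge]
  covered (10 px):
    · · · · · · · ·
    · · · · · · · ·
    · · · # · · · ·
    · · # # # · · ·
    · # # # # # # ·
    · · · · · · · ·
    · · · · · · · ·

Answer: 11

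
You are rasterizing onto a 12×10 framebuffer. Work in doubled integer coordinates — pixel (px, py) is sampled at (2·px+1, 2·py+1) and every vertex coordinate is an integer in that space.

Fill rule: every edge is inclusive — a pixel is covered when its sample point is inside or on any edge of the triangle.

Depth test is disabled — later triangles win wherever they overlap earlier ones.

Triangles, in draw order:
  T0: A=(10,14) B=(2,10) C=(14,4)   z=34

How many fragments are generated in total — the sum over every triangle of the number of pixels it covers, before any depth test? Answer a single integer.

T0:
  2·area = 96
  edge (10, 14)→(2, 10): d=(-8,-4) inclusive
  edge (2, 10)→(14, 4): d=(12,-6) inclusive
  edge (14, 4)→(10, 14): d=(-4,10) inclusive
    (6,2)@(13, 5): e=[84,6,6] → #
    (7,2)@(15, 5): e=[92,18,-14] → ·
    (4,3)@(9, 7): e=[52,6,38] → #
    (5,3)@(11, 7): e=[60,18,18] → #
    (6,3)@(13, 7): e=[68,30,-2] → ·
    (2,4)@(5, 9): e=[20,6,70] → #
    (3,4)@(7, 9): e=[28,18,50] → #
    (6,4)@(13, 9): e=[52,54,-10] → ·
    (2,5)@(5, 11): e=[4,30,62] → #
    (6,5)@(13, 11): e=[36,78,-18] → ·
    (2,6)@(5, 13): e=[-12,54,54] → ·
    (3,6)@(7, 13): e=[-4,66,34] → ·
  covered (12 px):
    · · · · · · · · · · · ·
    · · · · · · · · · · · ·
    · · · · · · # · · · · ·
    · · · · # # · · · · · ·
    · · # # # # · · · · · ·
    · · # # # # · · · · · ·
    · · · · # · · · · · · ·
    · · · · · · · · · · · ·
    · · · · · · · · · · · ·
    · · · · · · · · · · · ·

Result: 12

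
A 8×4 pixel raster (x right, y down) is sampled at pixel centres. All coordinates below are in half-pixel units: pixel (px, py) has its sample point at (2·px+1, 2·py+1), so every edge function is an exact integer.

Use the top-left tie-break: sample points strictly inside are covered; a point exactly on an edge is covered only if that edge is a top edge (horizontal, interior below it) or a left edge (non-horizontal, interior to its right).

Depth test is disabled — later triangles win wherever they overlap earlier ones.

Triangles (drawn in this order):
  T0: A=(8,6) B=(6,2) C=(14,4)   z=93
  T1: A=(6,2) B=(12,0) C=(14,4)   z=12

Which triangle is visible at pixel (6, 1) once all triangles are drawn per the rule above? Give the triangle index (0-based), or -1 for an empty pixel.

T0:
  2·area = 28
  edge (8, 6)→(6, 2): d=(-2,-4) top-left  bias=+0
  edge (6, 2)→(14, 4): d=(8,2) right/bottom  bias=-1
  edge (14, 4)→(8, 6): d=(-6,2) right/bottom  bias=-1
    (3,1)@(7, 3): e=[2,6,20] → X
    (4,1)@(9, 3): e=[10,2,16] → X
    (5,1)@(11, 3): e=[18,-2,12] → .
    (3,2)@(7, 5): e=[-2,22,8] → .
    (4,2)@(9, 5): e=[6,18,4] → X
    (5,2)@(11, 5): e=[14,14,0] → .  [on edge]
    (2,3)@(5, 7): e=[-14,42,0] → .  [on edge]
    (4,3)@(9, 7): e=[2,34,-8] → .
  covered (3 px):
    . . . . . . . .
    . . . X X . . .
    . . . . X . . .
    . . . . . . . .
T1:
  2·area = 28
  edge (6, 2)→(12, 0): d=(6,-2) top-left  bias=+0
  edge (12, 0)→(14, 4): d=(2,4) right/bottom  bias=-1
  edge (14, 4)→(6, 2): d=(-8,-2) top-left  bias=+0
    (4,0)@(9, 1): e=[0,14,14] → X  [on edge]
    (5,0)@(11, 1): e=[4,6,18] → X
    (6,0)@(13, 1): e=[8,-2,22] → .
    (1,1)@(3, 3): e=[0,42,-14] → .  [on edge]
    (4,1)@(9, 3): e=[12,18,-2] → .
    (5,1)@(11, 3): e=[16,10,2] → X
    (6,1)@(13, 3): e=[20,2,6] → X
    (7,1)@(15, 3): e=[24,-6,10] → .
    (5,2)@(11, 5): e=[28,14,-14] → .
    (6,2)@(13, 5): e=[32,6,-10] → .
  covered (4 px):
    . . . . X X . .
    . . . . . X X .
    . . . . . . . .
    . . . . . . . .

Z-buffer (winner per pixel, '.' = empty):
  . . . . 1 1 . .
  . . . 0 0 1 1 .
  . . . . 0 . . .
  . . . . . . . .

Result: 1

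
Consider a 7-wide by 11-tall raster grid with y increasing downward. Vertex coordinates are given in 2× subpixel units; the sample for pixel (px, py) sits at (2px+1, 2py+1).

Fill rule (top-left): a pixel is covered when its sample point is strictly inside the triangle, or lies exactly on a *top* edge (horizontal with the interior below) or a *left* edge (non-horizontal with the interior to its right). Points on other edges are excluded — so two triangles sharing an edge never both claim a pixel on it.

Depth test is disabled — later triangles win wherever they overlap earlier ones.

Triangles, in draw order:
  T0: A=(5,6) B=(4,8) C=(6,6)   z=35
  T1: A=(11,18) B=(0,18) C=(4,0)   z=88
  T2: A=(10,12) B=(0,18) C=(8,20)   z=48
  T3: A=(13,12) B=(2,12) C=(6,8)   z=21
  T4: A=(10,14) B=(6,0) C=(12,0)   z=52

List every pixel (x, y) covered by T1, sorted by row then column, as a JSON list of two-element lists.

T0:
  2·area = 2  (B↔C swapped to make it positive)
  edge (5, 6)→(6, 6): d=(1,0) top-left  bias=+0
  edge (6, 6)→(4, 8): d=(-2,2) right/bottom  bias=-1
  edge (4, 8)→(5, 6): d=(1,-2) top-left  bias=+0
    (5,0)@(11, 1): e=[-5,0,7] → ·  [on edge]
    (4,1)@(9, 3): e=[-3,0,5] → ·  [on edge]
    (3,2)@(7, 5): e=[-1,0,3] → ·  [on edge]
    (2,3)@(5, 7): e=[1,0,1] → ·  [on edge]
    (1,4)@(3, 9): e=[3,0,-1] → ·  [on edge]
    (0,5)@(1, 11): e=[5,0,-3] → ·  [on edge]
  covered (0 px):
    · · · · · · ·
    · · · · · · ·
    · · · · · · ·
    · · · · · · ·
    · · · · · · ·
    · · · · · · ·
    · · · · · · ·
    · · · · · · ·
    · · · · · · ·
    · · · · · · ·
    · · · · · · ·
T1:
  2·area = 198
  edge (11, 18)→(0, 18): d=(-11,0) right/bottom  bias=-1
  edge (0, 18)→(4, 0): d=(4,-18) top-left  bias=+0
  edge (4, 0)→(11, 18): d=(7,18) right/bottom  bias=-1
    (2,1)@(5, 3): e=[165,30,3] → █
    (3,1)@(7, 3): e=[165,66,-33] → ·
    (1,2)@(3, 5): e=[143,2,53] → █
    (3,2)@(7, 5): e=[143,74,-19] → ·
    (1,3)@(3, 7): e=[121,10,67] → █
    (3,3)@(7, 7): e=[121,82,-5] → ·
    (1,4)@(3, 9): e=[99,18,81] → █
    (3,4)@(7, 9): e=[99,90,9] → █
    (4,4)@(9, 9): e=[99,126,-27] → ·
    (1,5)@(3, 11): e=[77,26,95] → █
    (4,5)@(9, 11): e=[77,134,-13] → ·
    (1,6)@(3, 13): e=[55,34,109] → █
  covered (25 px):
    · · · · · · ·
    · · █ · · · ·
    · █ █ · · · ·
    · █ █ · · · ·
    · █ █ █ · · ·
    · █ █ █ · · ·
    · █ █ █ █ · ·
    █ █ █ █ █ · ·
    █ █ █ █ █ · ·
    · · · · · · ·
    · · · · · · ·
T2:
  2·area = 68  (B↔C swapped to make it positive)
  edge (10, 12)→(8, 20): d=(-2,8) right/bottom  bias=-1
  edge (8, 20)→(0, 18): d=(-8,-2) top-left  bias=+0
  edge (0, 18)→(10, 12): d=(10,-6) top-left  bias=+0
    (4,6)@(9, 13): e=[6,58,4] → █
    (5,6)@(11, 13): e=[-10,62,16] → ·
    (2,7)@(5, 15): e=[34,34,0] → █  [on edge]
    (3,7)@(7, 15): e=[18,38,12] → █
    (5,7)@(11, 15): e=[-14,46,36] → ·
    (1,8)@(3, 17): e=[46,14,8] → █
    (4,8)@(9, 17): e=[-2,26,44] → ·
    (1,9)@(3, 19): e=[42,-2,28] → ·
    (2,9)@(5, 19): e=[26,2,40] → █
    (4,9)@(9, 19): e=[-6,10,64] → ·
    (2,10)@(5, 21): e=[22,-14,60] → ·
    (3,10)@(7, 21): e=[6,-10,72] → ·
  covered (9 px):
    · · · · · · ·
    · · · · · · ·
    · · · · · · ·
    · · · · · · ·
    · · · · · · ·
    · · · · · · ·
    · · · · █ · ·
    · · █ █ █ · ·
    · █ █ █ · · ·
    · · █ █ · · ·
    · · · · · · ·
T3:
  2·area = 44
  edge (13, 12)→(2, 12): d=(-11,0) right/bottom  bias=-1
  edge (2, 12)→(6, 8): d=(4,-4) top-left  bias=+0
  edge (6, 8)→(13, 12): d=(7,4) right/bottom  bias=-1
    (6,0)@(13, 1): e=[121,0,-77] → ·  [on edge]
    (5,1)@(11, 3): e=[99,0,-55] → ·  [on edge]
    (4,2)@(9, 5): e=[77,0,-33] → ·  [on edge]
    (3,3)@(7, 7): e=[55,0,-11] → ·  [on edge]
    (2,4)@(5, 9): e=[33,0,11] → █  [on edge]
    (3,4)@(7, 9): e=[33,8,3] → █
    (4,4)@(9, 9): e=[33,16,-5] → ·
    (1,5)@(3, 11): e=[11,0,33] → █  [on edge]
    (4,5)@(9, 11): e=[11,24,9] → █
    (5,5)@(11, 11): e=[11,32,1] → █
    (6,5)@(13, 11): e=[11,40,-7] → ·
    (0,6)@(1, 13): e=[-11,0,55] → ·  [on edge]
  covered (7 px):
    · · · · · · ·
    · · · · · · ·
    · · · · · · ·
    · · · · · · ·
    · · █ █ · · ·
    · █ █ █ █ █ ·
    · · · · · · ·
    · · · · · · ·
    · · · · · · ·
    · · · · · · ·
    · · · · · · ·
T4:
  2·area = 84
  edge (10, 14)→(6, 0): d=(-4,-14) top-left  bias=+0
  edge (6, 0)→(12, 0): d=(6,0) top-left  bias=+0
  edge (12, 0)→(10, 14): d=(-2,14) right/bottom  bias=-1
    (3,0)@(7, 1): e=[10,6,68] → █
    (4,0)@(9, 1): e=[38,6,40] → █
    (5,0)@(11, 1): e=[66,6,12] → █
    (6,0)@(13, 1): e=[94,6,-16] → ·
    (3,1)@(7, 3): e=[2,18,64] → █
    (6,1)@(13, 3): e=[86,18,-20] → ·
    (3,2)@(7, 5): e=[-6,30,60] → ·
    (4,2)@(9, 5): e=[22,30,32] → █
    (6,2)@(13, 5): e=[78,30,-24] → ·
    (4,3)@(9, 7): e=[14,42,28] → █
    (5,3)@(11, 7): e=[42,42,0] → ·  [on edge]
    (4,4)@(9, 9): e=[6,54,24] → █
    (4,10)@(9, 21): e=[-42,126,0] → ·  [on edge]
  covered (10 px):
    · · · █ █ █ ·
    · · · █ █ █ ·
    · · · · █ █ ·
    · · · · █ · ·
    · · · · █ · ·
    · · · · · · ·
    · · · · · · ·
    · · · · · · ·
    · · · · · · ·
    · · · · · · ·
    · · · · · · ·

Result: [[2,1],[1,2],[2,2],[1,3],[2,3],[1,4],[2,4],[3,4],[1,5],[2,5],[3,5],[1,6],[2,6],[3,6],[4,6],[0,7],[1,7],[2,7],[3,7],[4,7],[0,8],[1,8],[2,8],[3,8],[4,8]]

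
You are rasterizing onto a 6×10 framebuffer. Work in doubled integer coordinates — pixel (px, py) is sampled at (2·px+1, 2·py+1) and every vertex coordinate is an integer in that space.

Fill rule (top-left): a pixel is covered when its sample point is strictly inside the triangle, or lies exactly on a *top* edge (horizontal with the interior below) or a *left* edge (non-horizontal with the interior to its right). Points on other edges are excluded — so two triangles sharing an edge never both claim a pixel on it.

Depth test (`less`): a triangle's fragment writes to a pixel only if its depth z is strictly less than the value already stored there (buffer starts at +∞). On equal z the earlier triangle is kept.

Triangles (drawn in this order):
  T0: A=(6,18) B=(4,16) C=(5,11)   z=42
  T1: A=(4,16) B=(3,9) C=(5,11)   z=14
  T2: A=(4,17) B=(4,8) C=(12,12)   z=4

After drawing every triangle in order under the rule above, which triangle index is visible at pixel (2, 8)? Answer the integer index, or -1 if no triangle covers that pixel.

T0:
  2·area = 12
  edge (6, 18)→(4, 16): d=(-2,-2) top-left  bias=+0
  edge (4, 16)→(5, 11): d=(1,-5) top-left  bias=+0
  edge (5, 11)→(6, 18): d=(1,7) right/bottom  bias=-1
    (3,0)@(7, 1): e=[36,0,-24] → .  [on edge]
    (2,5)@(5, 11): e=[12,0,0] → .  [on edge]
    (0,6)@(1, 13): e=[0,-18,30] → .  [on edge]
    (2,6)@(5, 13): e=[8,2,2] → X
    (3,6)@(7, 13): e=[12,12,-12] → .
    (1,7)@(3, 15): e=[0,-6,18] → .  [on edge]
    (2,7)@(5, 15): e=[4,4,4] → X
    (3,7)@(7, 15): e=[8,14,-10] → .
    (2,8)@(5, 17): e=[0,6,6] → X  [on edge]
    (3,8)@(7, 17): e=[4,16,-8] → .
    (2,9)@(5, 19): e=[-4,8,8] → .
    (3,9)@(7, 19): e=[0,18,-6] → .  [on edge]
  covered (3 px):
    . . . . . .
    . . . . . .
    . . . . . .
    . . . . . .
    . . . . . .
    . . . . . .
    . . X . . .
    . . X . . .
    . . X . . .
    . . . . . .
T1:
  2·area = 12
  edge (4, 16)→(3, 9): d=(-1,-7) top-left  bias=+0
  edge (3, 9)→(5, 11): d=(2,2) right/bottom  bias=-1
  edge (5, 11)→(4, 16): d=(-1,5) right/bottom  bias=-1
    (3,0)@(7, 1): e=[36,-24,0] → .  [on edge]
    (0,3)@(1, 7): e=[-12,0,24] → .  [on edge]
    (1,4)@(3, 9): e=[0,0,12] → .  [on edge]
    (2,5)@(5, 11): e=[12,0,0] → .  [on edge]
    (3,6)@(7, 13): e=[24,0,-12] → .  [on edge]
    (4,7)@(9, 15): e=[36,0,-24] → .  [on edge]
    (5,8)@(11, 17): e=[48,0,-36] → .  [on edge]
  covered (0 px):
    . . . . . .
    . . . . . .
    . . . . . .
    . . . . . .
    . . . . . .
    . . . . . .
    . . . . . .
    . . . . . .
    . . . . . .
    . . . . . .
T2:
  2·area = 72
  edge (4, 17)→(4, 8): d=(0,-9) top-left  bias=+0
  edge (4, 8)→(12, 12): d=(8,4) right/bottom  bias=-1
  edge (12, 12)→(4, 17): d=(-8,5) right/bottom  bias=-1
    (2,4)@(5, 9): e=[9,4,59] → X
    (3,4)@(7, 9): e=[27,-4,49] → .
    (2,5)@(5, 11): e=[9,20,43] → X
    (3,5)@(7, 11): e=[27,12,33] → X
    (4,5)@(9, 11): e=[45,4,23] → X
    (5,5)@(11, 11): e=[63,-4,13] → .
    (2,6)@(5, 13): e=[9,36,27] → X
    (5,6)@(11, 13): e=[63,12,-3] → .
    (2,7)@(5, 15): e=[9,52,11] → X
    (4,7)@(9, 15): e=[45,36,-9] → .
    (2,8)@(5, 17): e=[9,68,-5] → .
    (3,8)@(7, 17): e=[27,60,-15] → .
  covered (9 px):
    . . . . . .
    . . . . . .
    . . . . . .
    . . . . . .
    . . X . . .
    . . X X X .
    . . X X X .
    . . X X . .
    . . . . . .
    . . . . . .

Z-buffer (winner per pixel, '.' = empty):
  . . . . . .
  . . . . . .
  . . . . . .
  . . . . . .
  . . 2 . . .
  . . 2 2 2 .
  . . 2 2 2 .
  . . 2 2 . .
  . . 0 . . .
  . . . . . .

Result: 0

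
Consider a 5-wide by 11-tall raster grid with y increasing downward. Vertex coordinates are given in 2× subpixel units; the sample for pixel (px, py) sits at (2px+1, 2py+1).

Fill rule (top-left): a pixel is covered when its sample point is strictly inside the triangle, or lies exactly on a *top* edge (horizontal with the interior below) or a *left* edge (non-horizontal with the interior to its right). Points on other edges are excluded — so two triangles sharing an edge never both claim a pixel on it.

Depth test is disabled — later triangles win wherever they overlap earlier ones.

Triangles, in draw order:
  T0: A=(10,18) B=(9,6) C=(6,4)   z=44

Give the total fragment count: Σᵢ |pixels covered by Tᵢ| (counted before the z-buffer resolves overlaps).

T0:
  2·area = 34  (B↔C swapped to make it positive)
  edge (10, 18)→(6, 4): d=(-4,-14) top-left  bias=+0
  edge (6, 4)→(9, 6): d=(3,2) right/bottom  bias=-1
  edge (9, 6)→(10, 18): d=(1,12) right/bottom  bias=-1
    (3,2)@(7, 5): e=[10,1,23] → X
    (4,2)@(9, 5): e=[38,-3,-1] → .
    (3,3)@(7, 7): e=[2,7,25] → X
    (4,3)@(9, 7): e=[30,3,1] → X
    (3,4)@(7, 9): e=[-6,13,27] → .
    (4,4)@(9, 9): e=[22,9,3] → X
    (4,5)@(9, 11): e=[14,15,5] → X
    (4,6)@(9, 13): e=[6,21,7] → X
    (4,7)@(9, 15): e=[-2,27,9] → .
  covered (6 px):
    . . . . .
    . . . . .
    . . . X .
    . . . X X
    . . . . X
    . . . . X
    . . . . X
    . . . . .
    . . . . .
    . . . . .
    . . . . .

Answer: 6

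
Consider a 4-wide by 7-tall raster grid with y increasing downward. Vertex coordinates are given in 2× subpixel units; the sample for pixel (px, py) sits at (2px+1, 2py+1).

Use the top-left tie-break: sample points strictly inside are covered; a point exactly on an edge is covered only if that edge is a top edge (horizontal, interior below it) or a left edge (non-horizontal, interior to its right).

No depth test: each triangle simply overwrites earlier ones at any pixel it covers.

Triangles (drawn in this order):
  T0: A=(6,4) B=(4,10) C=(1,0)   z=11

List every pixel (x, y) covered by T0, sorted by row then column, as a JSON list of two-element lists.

T0:
  2·area = 38
  edge (6, 4)→(4, 10): d=(-2,6) right/bottom  bias=-1
  edge (4, 10)→(1, 0): d=(-3,-10) top-left  bias=+0
  edge (1, 0)→(6, 4): d=(5,4) right/bottom  bias=-1
    (3,0)@(7, 1): e=[0,57,-19] → ·  [on edge]
    (1,1)@(3, 3): e=[20,11,7] → █
    (2,1)@(5, 3): e=[8,31,-1] → ·
    (1,2)@(3, 5): e=[16,5,17] → █
    (2,2)@(5, 5): e=[4,25,9] → █
    (3,2)@(7, 5): e=[-8,45,1] → ·
    (1,3)@(3, 7): e=[12,-1,27] → ·
    (2,3)@(5, 7): e=[0,19,19] → ·  [on edge]
    (1,6)@(3, 13): e=[0,-19,57] → ·  [on edge]
  covered (3 px):
    · · · ·
    · █ · ·
    · █ █ ·
    · · · ·
    · · · ·
    · · · ·
    · · · ·

Answer: [[1,1],[1,2],[2,2]]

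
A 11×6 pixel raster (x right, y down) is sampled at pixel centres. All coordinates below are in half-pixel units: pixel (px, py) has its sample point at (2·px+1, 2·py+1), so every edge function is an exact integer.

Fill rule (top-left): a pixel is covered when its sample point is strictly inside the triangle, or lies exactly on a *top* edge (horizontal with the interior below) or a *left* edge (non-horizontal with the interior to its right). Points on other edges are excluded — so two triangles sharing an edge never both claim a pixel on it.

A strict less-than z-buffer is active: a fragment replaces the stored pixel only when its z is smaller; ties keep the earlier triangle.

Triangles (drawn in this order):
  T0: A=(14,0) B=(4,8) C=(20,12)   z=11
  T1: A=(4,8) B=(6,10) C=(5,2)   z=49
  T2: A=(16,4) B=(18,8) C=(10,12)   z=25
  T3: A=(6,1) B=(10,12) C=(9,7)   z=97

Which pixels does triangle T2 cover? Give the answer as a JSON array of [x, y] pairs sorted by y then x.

T0:
  2·area = 168  (B↔C swapped to make it positive)
  edge (14, 0)→(20, 12): d=(6,12) right/bottom  bias=-1
  edge (20, 12)→(4, 8): d=(-16,-4) top-left  bias=+0
  edge (4, 8)→(14, 0): d=(10,-8) top-left  bias=+0
    (6,0)@(13, 1): e=[18,148,2] → #
    (7,0)@(15, 1): e=[-6,156,18] → ·
    (5,1)@(11, 3): e=[54,108,6] → #
    (7,1)@(15, 3): e=[6,124,38] → #
    (8,1)@(17, 3): e=[-18,132,54] → ·
    (4,2)@(9, 5): e=[90,68,10] → #
    (8,2)@(17, 5): e=[-6,100,74] → ·
    (3,3)@(7, 7): e=[126,28,14] → #
    (8,3)@(17, 7): e=[6,68,94] → #
    (9,3)@(19, 7): e=[-18,76,110] → ·
    (3,4)@(7, 9): e=[138,-4,34] → ·
    (4,4)@(9, 9): e=[114,4,50] → #
  covered (21 px):
    · · · · · · # · · · ·
    · · · · · # # # · · ·
    · · · · # # # # · · ·
    · · · # # # # # # · ·
    · · · · # # # # # · ·
    · · · · · · · · # # ·
T1:
  2·area = 14  (B↔C swapped to make it positive)
  edge (4, 8)→(5, 2): d=(1,-6) top-left  bias=+0
  edge (5, 2)→(6, 10): d=(1,8) right/bottom  bias=-1
  edge (6, 10)→(4, 8): d=(-2,-2) top-left  bias=+0
    (2,1)@(5, 3): e=[1,1,12] → #
    (3,1)@(7, 3): e=[13,-15,16] → ·
    (0,2)@(1, 5): e=[-21,35,0] → ·  [on edge]
    (2,2)@(5, 5): e=[3,3,8] → #
    (3,2)@(7, 5): e=[15,-13,12] → ·
    (1,3)@(3, 7): e=[-7,21,0] → ·  [on edge]
    (2,3)@(5, 7): e=[5,5,4] → #
    (3,3)@(7, 7): e=[17,-11,8] → ·
    (2,4)@(5, 9): e=[7,7,0] → #  [on edge]
    (3,4)@(7, 9): e=[19,-9,4] → ·
    (2,5)@(5, 11): e=[9,9,-4] → ·
    (3,5)@(7, 11): e=[21,-7,0] → ·  [on edge]
  covered (4 px):
    · · · · · · · · · · ·
    · · # · · · · · · · ·
    · · # · · · · · · · ·
    · · # · · · · · · · ·
    · · # · · · · · · · ·
    · · · · · · · · · · ·
T2:
  2·area = 40
  edge (16, 4)→(18, 8): d=(2,4) right/bottom  bias=-1
  edge (18, 8)→(10, 12): d=(-8,4) right/bottom  bias=-1
  edge (10, 12)→(16, 4): d=(6,-8) top-left  bias=+0
    (7,3)@(15, 7): e=[10,20,10] → #
    (8,3)@(17, 7): e=[2,12,26] → #
    (9,3)@(19, 7): e=[-6,4,42] → ·
    (6,4)@(13, 9): e=[22,12,6] → #
    (8,4)@(17, 9): e=[6,-4,38] → ·
    (5,5)@(11, 11): e=[34,4,2] → #
    (6,5)@(13, 11): e=[26,-4,18] → ·
    (7,5)@(15, 11): e=[18,-12,34] → ·
  covered (5 px):
    · · · · · · · · · · ·
    · · · · · · · · · · ·
    · · · · · · · · · · ·
    · · · · · · · # # · ·
    · · · · · · # # · · ·
    · · · · · # · · · · ·
T3:
  2·area = 9  (B↔C swapped to make it positive)
  edge (6, 1)→(9, 7): d=(3,6) right/bottom  bias=-1
  edge (9, 7)→(10, 12): d=(1,5) right/bottom  bias=-1
  edge (10, 12)→(6, 1): d=(-4,-11) top-left  bias=+0
    (3,1)@(7, 3): e=[0,6,3] → ·  [on edge]
    (4,3)@(9, 7): e=[0,0,9] → ·  [on edge]
    (4,4)@(9, 9): e=[6,2,1] → #
    (5,4)@(11, 9): e=[-6,-8,23] → ·
    (4,5)@(9, 11): e=[12,4,-7] → ·
    (5,5)@(11, 11): e=[0,-6,15] → ·  [on edge]
  covered (1 px):
    · · · · · · · · · · ·
    · · · · · · · · · · ·
    · · · · · · · · · · ·
    · · · · · · · · · · ·
    · · · · # · · · · · ·
    · · · · · · · · · · ·

Result: [[7,3],[8,3],[6,4],[7,4],[5,5]]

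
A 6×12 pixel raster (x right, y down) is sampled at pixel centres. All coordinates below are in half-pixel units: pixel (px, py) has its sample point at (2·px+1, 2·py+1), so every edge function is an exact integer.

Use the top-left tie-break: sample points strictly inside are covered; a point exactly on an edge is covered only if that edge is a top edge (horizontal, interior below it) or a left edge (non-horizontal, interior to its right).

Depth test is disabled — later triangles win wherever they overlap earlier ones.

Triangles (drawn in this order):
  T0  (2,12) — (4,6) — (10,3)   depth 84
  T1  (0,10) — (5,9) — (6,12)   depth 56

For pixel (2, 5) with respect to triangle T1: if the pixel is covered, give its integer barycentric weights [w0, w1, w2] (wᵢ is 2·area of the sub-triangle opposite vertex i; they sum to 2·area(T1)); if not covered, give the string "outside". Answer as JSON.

T0:
  2·area = 30
  edge (2, 12)→(4, 6): d=(2,-6) top-left  bias=+0
  edge (4, 6)→(10, 3): d=(6,-3) top-left  bias=+0
  edge (10, 3)→(2, 12): d=(-8,9) right/bottom  bias=-1
    (2,1)@(5, 3): e=[0,-15,45] → ·  [on edge]
    (3,2)@(7, 5): e=[16,3,11] → #
    (4,2)@(9, 5): e=[28,9,-7] → ·
    (2,3)@(5, 7): e=[8,9,13] → #
    (3,3)@(7, 7): e=[20,15,-5] → ·
    (1,4)@(3, 9): e=[0,15,15] → #  [on edge]
    (2,4)@(5, 9): e=[12,21,-3] → ·
    (1,5)@(3, 11): e=[4,27,-1] → ·
    (0,7)@(1, 15): e=[0,45,-15] → ·  [on edge]
  covered (3 px):
    · · · · · ·
    · · · · · ·
    · · · # · ·
    · · # · · ·
    · # · · · ·
    · · · · · ·
    · · · · · ·
    · · · · · ·
    · · · · · ·
    · · · · · ·
    · · · · · ·
    · · · · · ·
T1:
  2·area = 16
  edge (0, 10)→(5, 9): d=(5,-1) top-left  bias=+0
  edge (5, 9)→(6, 12): d=(1,3) right/bottom  bias=-1
  edge (6, 12)→(0, 10): d=(-6,-2) top-left  bias=+0
    (1,1)@(3, 3): e=[-32,0,48] → ·  [on edge]
    (2,4)@(5, 9): e=[0,0,16] → ·  [on edge]
    (1,5)@(3, 11): e=[8,8,0] → #  [on edge]
    (2,5)@(5, 11): e=[10,2,4] → #
    (3,5)@(7, 11): e=[12,-4,8] → ·
    (1,6)@(3, 13): e=[18,10,-12] → ·
    (2,6)@(5, 13): e=[20,4,-8] → ·
    (4,6)@(9, 13): e=[24,-8,0] → ·  [on edge]
    (3,7)@(7, 15): e=[32,0,-16] → ·  [on edge]
    (4,10)@(9, 21): e=[64,0,-48] → ·  [on edge]
  covered (2 px):
    · · · · · ·
    · · · · · ·
    · · · · · ·
    · · · · · ·
    · · · · · ·
    · # # · · ·
    · · · · · ·
    · · · · · ·
    · · · · · ·
    · · · · · ·
    · · · · · ·
    · · · · · ·

Final: [2,4,10]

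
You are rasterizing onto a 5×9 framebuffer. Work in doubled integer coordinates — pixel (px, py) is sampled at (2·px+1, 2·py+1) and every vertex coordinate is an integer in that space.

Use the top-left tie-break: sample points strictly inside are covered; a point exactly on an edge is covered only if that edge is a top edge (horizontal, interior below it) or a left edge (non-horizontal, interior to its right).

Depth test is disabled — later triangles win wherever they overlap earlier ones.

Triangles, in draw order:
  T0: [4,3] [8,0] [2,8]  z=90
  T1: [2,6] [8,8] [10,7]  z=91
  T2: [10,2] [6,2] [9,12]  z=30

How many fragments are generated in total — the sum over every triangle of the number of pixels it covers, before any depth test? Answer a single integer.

T0:
  2·area = 14
  edge (4, 3)→(8, 0): d=(4,-3) top-left  bias=+0
  edge (8, 0)→(2, 8): d=(-6,8) right/bottom  bias=-1
  edge (2, 8)→(4, 3): d=(2,-5) top-left  bias=+0
    (3,0)@(7, 1): e=[1,2,11] → X
    (4,0)@(9, 1): e=[7,-14,21] → .
    (2,1)@(5, 3): e=[3,6,5] → X
    (3,1)@(7, 3): e=[9,-10,15] → .
    (2,2)@(5, 5): e=[11,-6,9] → .
  covered (2 px):
    . . . X .
    . . X . .
    . . . . .
    . . . . .
    . . . . .
    . . . . .
    . . . . .
    . . . . .
    . . . . .
T1:
  2·area = 10  (B↔C swapped to make it positive)
  edge (2, 6)→(10, 7): d=(8,1) right/bottom  bias=-1
  edge (10, 7)→(8, 8): d=(-2,1) right/bottom  bias=-1
  edge (8, 8)→(2, 6): d=(-6,-2) top-left  bias=+0
    (2,3)@(5, 7): e=[5,5,0] → X  [on edge]
    (3,3)@(7, 7): e=[3,3,4] → X
    (4,3)@(9, 7): e=[1,1,8] → X
    (2,4)@(5, 9): e=[21,1,-12] → .
    (3,4)@(7, 9): e=[19,-1,-8] → .
    (4,4)@(9, 9): e=[17,-3,-4] → .
  covered (3 px):
    . . . . .
    . . . . .
    . . . . .
    . . X X X
    . . . . .
    . . . . .
    . . . . .
    . . . . .
    . . . . .
T2:
  2·area = 40  (B↔C swapped to make it positive)
  edge (10, 2)→(9, 12): d=(-1,10) right/bottom  bias=-1
  edge (9, 12)→(6, 2): d=(-3,-10) top-left  bias=+0
  edge (6, 2)→(10, 2): d=(4,0) top-left  bias=+0
    (3,1)@(7, 3): e=[29,7,4] → X
    (4,1)@(9, 3): e=[9,27,4] → X
    (3,2)@(7, 5): e=[27,1,12] → X
    (3,3)@(7, 7): e=[25,-5,20] → .
    (4,3)@(9, 7): e=[5,15,20] → X
    (4,4)@(9, 9): e=[3,9,28] → X
    (4,5)@(9, 11): e=[1,3,36] → X
    (4,6)@(9, 13): e=[-1,-3,44] → .
  covered (7 px):
    . . . . .
    . . . X X
    . . . X X
    . . . . X
    . . . . X
    . . . . X
    . . . . .
    . . . . .
    . . . . .

Result: 12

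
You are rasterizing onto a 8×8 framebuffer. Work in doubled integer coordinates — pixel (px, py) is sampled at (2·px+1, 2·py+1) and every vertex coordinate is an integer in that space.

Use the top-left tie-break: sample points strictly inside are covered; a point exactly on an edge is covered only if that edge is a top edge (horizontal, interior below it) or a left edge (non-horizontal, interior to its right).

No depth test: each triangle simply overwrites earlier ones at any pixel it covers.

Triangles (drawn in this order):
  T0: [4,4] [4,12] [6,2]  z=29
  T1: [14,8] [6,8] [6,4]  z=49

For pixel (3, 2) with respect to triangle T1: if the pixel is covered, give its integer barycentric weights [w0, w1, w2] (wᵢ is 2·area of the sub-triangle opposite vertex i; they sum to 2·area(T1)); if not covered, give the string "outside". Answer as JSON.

T0:
  2·area = 16  (B↔C swapped to make it positive)
  edge (4, 4)→(6, 2): d=(2,-2) top-left  bias=+0
  edge (6, 2)→(4, 12): d=(-2,10) right/bottom  bias=-1
  edge (4, 12)→(4, 4): d=(0,-8) top-left  bias=+0
    (3,0)@(7, 1): e=[0,-8,24] → ·  [on edge]
    (2,1)@(5, 3): e=[0,8,8] → █  [on edge]
    (3,1)@(7, 3): e=[4,-12,24] → ·
    (1,2)@(3, 5): e=[0,24,-8] → ·  [on edge]
    (2,2)@(5, 5): e=[4,4,8] → █
    (3,2)@(7, 5): e=[8,-16,24] → ·
    (0,3)@(1, 7): e=[0,40,-24] → ·  [on edge]
    (2,3)@(5, 7): e=[8,0,8] → ·  [on edge]
  covered (2 px):
    · · · · · · · ·
    · · █ · · · · ·
    · · █ · · · · ·
    · · · · · · · ·
    · · · · · · · ·
    · · · · · · · ·
    · · · · · · · ·
    · · · · · · · ·
T1:
  2·area = 32
  edge (14, 8)→(6, 8): d=(-8,0) right/bottom  bias=-1
  edge (6, 8)→(6, 4): d=(0,-4) top-left  bias=+0
  edge (6, 4)→(14, 8): d=(8,4) right/bottom  bias=-1
    (3,2)@(7, 5): e=[24,4,4] → █
    (4,2)@(9, 5): e=[24,12,-4] → ·
    (3,3)@(7, 7): e=[8,4,20] → █
    (4,3)@(9, 7): e=[8,12,12] → █
    (5,3)@(11, 7): e=[8,20,4] → █
    (6,3)@(13, 7): e=[8,28,-4] → ·
    (3,4)@(7, 9): e=[-8,4,36] → ·
    (4,4)@(9, 9): e=[-8,12,28] → ·
    (5,4)@(11, 9): e=[-8,20,20] → ·
  covered (4 px):
    · · · · · · · ·
    · · · · · · · ·
    · · · █ · · · ·
    · · · █ █ █ · ·
    · · · · · · · ·
    · · · · · · · ·
    · · · · · · · ·
    · · · · · · · ·

Final: [4,4,24]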